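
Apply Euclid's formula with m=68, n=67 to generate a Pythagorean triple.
(135, 9112, 9113)

Euclid's formula: a = m² - n², b = 2mn, c = m² + n²
m = 68, n = 67
a = 68² - 67² = 4624 - 4489 = 135
b = 2 × 68 × 67 = 9112
c = 68² + 67² = 4624 + 4489 = 9113
Verification: 135² + 9112² = 18225 + 83028544 = 83046769 = 9113² ✓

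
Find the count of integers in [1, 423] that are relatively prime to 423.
276

423 = 3^2 × 47
φ(n) = n × ∏(1 - 1/p) for each prime p dividing n
φ(423) = 423 × (1 - 1/3) × (1 - 1/47) = 276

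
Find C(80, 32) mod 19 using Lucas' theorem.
0

Using Lucas' theorem:
Write n=80 and k=32 in base 19:
n in base 19: [4, 4]
k in base 19: [1, 13]
C(80,32) mod 19 = ∏ C(n_i, k_i) mod 19
Digit binomials (mod 19): C(4,1) = 4; C(4,13) = 0 (k_i > n_i)
Product: 4 × 0 = 0 ≡ 0 (mod 19)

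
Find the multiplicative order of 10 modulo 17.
16

17 is prime, so ord(10) divides φ(17) = 16.
Divisors of 16: 1, 2, 4, 8, 16.
Repeated squaring: 10^1 ≡ 10, 10^2 ≡ 15, 10^4 ≡ 4, 10^8 ≡ 16, 10^16 ≡ 1 (mod 17).
Test 10^d mod 17 for each divisor d in increasing order:
10^1 ≡ 10
10^2 ≡ 15
10^4 ≡ 4
10^8 ≡ 16
10^16 ≡ 1  ← first divisor giving 1
The order is 16.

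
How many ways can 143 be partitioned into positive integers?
20390982757

p(n) counts ways to write n as a sum of positive integers (order ignored).
Euler's pentagonal recurrence: p(k) = p(k-1) + p(k-2) - p(k-5) - p(k-7) + p(k-12) + p(k-15) - ... (offsets j(3j∓1)/2, signs ++--, p(0)=1, p(<0)=0).
DP table for k = 0..142: p(0)=1, p(1)=1, p(2)=2, p(3)=3, p(4)=5, p(5)=7, p(6)=11, p(7)=15, p(8)=22, p(9)=30, p(10)=42, p(11)=56, p(12)=77, p(13)=101, p(14)=135, p(15)=176, p(16)=231, p(17)=297, p(18)=385, p(19)=490, p(20)=627, p(21)=792, p(22)=1002, p(23)=1255, p(24)=1575, p(25)=1958, p(26)=2436, p(27)=3010, p(28)=3718, p(29)=4565, p(30)=5604, p(31)=6842, p(32)=8349, p(33)=10143, p(34)=12310, p(35)=14883, p(36)=17977, p(37)=21637, p(38)=26015, p(39)=31185, p(40)=37338, p(41)=44583, p(42)=53174, p(43)=63261, p(44)=75175, p(45)=89134, p(46)=105558, p(47)=124754, p(48)=147273, p(49)=173525, p(50)=204226, p(51)=239943, p(52)=281589, p(53)=329931, p(54)=386155, p(55)=451276, p(56)=526823, p(57)=614154, p(58)=715220, p(59)=831820, p(60)=966467, p(61)=1121505, p(62)=1300156, p(63)=1505499, p(64)=1741630, p(65)=2012558, p(66)=2323520, p(67)=2679689, p(68)=3087735, p(69)=3554345, p(70)=4087968, p(71)=4697205, p(72)=5392783, p(73)=6185689, p(74)=7089500, p(75)=8118264, p(76)=9289091, p(77)=10619863, p(78)=12132164, p(79)=13848650, p(80)=15796476, p(81)=18004327, p(82)=20506255, p(83)=23338469, p(84)=26543660, p(85)=30167357, p(86)=34262962, p(87)=38887673, p(88)=44108109, p(89)=49995925, p(90)=56634173, p(91)=64112359, p(92)=72533807, p(93)=82010177, p(94)=92669720, p(95)=104651419, p(96)=118114304, p(97)=133230930, p(98)=150198136, p(99)=169229875, p(100)=190569292, p(101)=214481126, p(102)=241265379, p(103)=271248950, p(104)=304801365, p(105)=342325709, p(106)=384276336, p(107)=431149389, p(108)=483502844, p(109)=541946240, p(110)=607163746, p(111)=679903203, p(112)=761002156, p(113)=851376628, p(114)=952050665, p(115)=1064144451, p(116)=1188908248, p(117)=1327710076, p(118)=1482074143, p(119)=1653668665, p(120)=1844349560, p(121)=2056148051, p(122)=2291320912, p(123)=2552338241, p(124)=2841940500, p(125)=3163127352, p(126)=3519222692, p(127)=3913864295, p(128)=4351078600, p(129)=4835271870, p(130)=5371315400, p(131)=5964539504, p(132)=6620830889, p(133)=7346629512, p(134)=8149040695, p(135)=9035836076, p(136)=10015581680, p(137)=11097645016, p(138)=12292341831, p(139)=13610949895, p(140)=15065878135, p(141)=16670689208, p(142)=18440293320.
Final step: p(143) = p(142) + p(141) - p(138) - p(136) + p(131) + p(128) - p(121) - p(117) + p(108) + p(103) - p(92) - p(86) + p(73) + p(66) - p(51) - p(43) + p(26) + p(17)
= 18440293320 + 16670689208 - 12292341831 - 10015581680 + 5964539504 + 4351078600 - 2056148051 - 1327710076 + 483502844 + 271248950 - 72533807 - 34262962 + 6185689 + 2323520 - 239943 - 63261 + 2436 + 297
= 20390982757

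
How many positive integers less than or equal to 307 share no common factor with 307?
306

307 = 307
φ(n) = n × ∏(1 - 1/p) for each prime p dividing n
φ(307) = 307 × (1 - 1/307) = 306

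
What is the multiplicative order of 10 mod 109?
108

109 is prime, so ord(10) divides φ(109) = 108.
Divisors of 108: 1, 2, 3, 4, 6, 9, 12, 18, 27, 36, 54, 108.
Repeated squaring: 10^1 ≡ 10, 10^2 ≡ 100, 10^4 ≡ 81, 10^8 ≡ 21, 10^16 ≡ 5, 10^32 ≡ 25, 10^64 ≡ 80 (mod 109).
Test 10^d mod 109 for each divisor d in increasing order:
10^1 ≡ 10
10^2 ≡ 100
10^3 = 10^2·10^1 ≡ 19
10^4 ≡ 81
10^6 = 10^4·10^2 ≡ 34
10^9 = 10^8·10^1 ≡ 101
10^12 = 10^8·10^4 ≡ 66
10^18 = 10^16·10^2 ≡ 64
10^27 = 10^16·10^8·10^2·10^1 ≡ 33
10^36 = 10^32·10^4 ≡ 63
10^54 = 10^32·10^16·10^4·10^2 ≡ 108
10^108 = 10^64·10^32·10^8·10^4 ≡ 1  ← first divisor giving 1
The order is 108.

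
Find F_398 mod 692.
25

Matrix identity: Q^n = [[F_(n+1), F_n], [F_n, F_(n-1)]] with Q = [[1,1],[1,0]].
n = 398 = 110001110₂. Square-and-multiply, entries mod 692:
Q^1 = [[1,1],[1,0]]
Q^3 = (Q^1)²·Q = [[3,2],[2,1]]
Q^6 = (Q^3)² = [[13,8],[8,5]]
Q^12 = (Q^6)² = [[233,144],[144,89]]
Q^24 = (Q^12)² = [[289,4],[4,285]]
Q^49 = (Q^24)²·Q = [[25,497],[497,220]]
Q^99 = (Q^49)²·Q = [[563,590],[590,665]]
Q^199 = (Q^99)²·Q = [[53,57],[57,688]]
Q^398 = (Q^199)² = [[522,25],[25,497]]
F_398 mod 692 = Q^398[0][1] = 25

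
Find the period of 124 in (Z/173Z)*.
43

173 is prime, so ord(124) divides φ(173) = 172.
Divisors of 172: 1, 2, 4, 43, 86, 172.
Repeated squaring: 124^1 ≡ 124, 124^2 ≡ 152, 124^4 ≡ 95, 124^8 ≡ 29, 124^16 ≡ 149, 124^32 ≡ 57, 124^64 ≡ 135, 124^128 ≡ 60 (mod 173).
Test 124^d mod 173 for each divisor d in increasing order:
124^1 ≡ 124
124^2 ≡ 152
124^4 ≡ 95
124^43 = 124^32·124^8·124^2·124^1 ≡ 1  ← first divisor giving 1
The order is 43.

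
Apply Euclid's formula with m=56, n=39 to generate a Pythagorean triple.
(1615, 4368, 4657)

Euclid's formula: a = m² - n², b = 2mn, c = m² + n²
m = 56, n = 39
a = 56² - 39² = 3136 - 1521 = 1615
b = 2 × 56 × 39 = 4368
c = 56² + 39² = 3136 + 1521 = 4657
Verification: 1615² + 4368² = 2608225 + 19079424 = 21687649 = 4657² ✓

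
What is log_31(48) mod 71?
30

Baby-step giant-step with step n = ⌈√71⌉ = 9.
Baby steps 31^j mod 71 (j:value) for j=0..8: 0:1, 1:31, 2:38, 3:42, 4:24, 5:34, 6:60, 7:14, 8:8.
Giant-step multiplier: 31^(-9) ≡ 31^(70-9) = 31^61 ≡ 69 (mod 71).
Giant steps γ_i = 48·69^i mod 71: γ_0=48, γ_1=46, γ_2=50, γ_3=42 (in table at j=3).
x = i·n + j = 3·9 + 3 = 30.
Check: 31^30 ≡ 48 (mod 71).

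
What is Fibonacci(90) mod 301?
216

Matrix identity: Q^n = [[F_(n+1), F_n], [F_n, F_(n-1)]] with Q = [[1,1],[1,0]].
n = 90 = 1011010₂. Square-and-multiply, entries mod 301:
Q^1 = [[1,1],[1,0]]
Q^2 = (Q^1)² = [[2,1],[1,1]]
Q^5 = (Q^2)²·Q = [[8,5],[5,3]]
Q^11 = (Q^5)²·Q = [[144,89],[89,55]]
Q^22 = (Q^11)² = [[62,253],[253,110]]
Q^45 = (Q^22)²·Q = [[300,128],[128,172]]
Q^90 = (Q^45)² = [[131,216],[216,216]]
F_90 mod 301 = Q^90[0][1] = 216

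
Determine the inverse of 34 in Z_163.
24

gcd(34, 163) = 1, so the inverse exists.
Extended Euclidean algorithm on (163, 34):
163 = 4 × 34 + 27  ⟹  27 = (1)·163 + (-4)·34
34 = 1 × 27 + 7  ⟹  7 = (-1)·163 + (5)·34
27 = 3 × 7 + 6  ⟹  6 = (4)·163 + (-19)·34
7 = 1 × 6 + 1  ⟹  1 = (-5)·163 + (24)·34
So (24)·34 ≡ 1 (mod 163), i.e. 34^(-1) ≡ 24 (mod 163).
Check: 34 × 24 = 816 ≡ 1 (mod 163)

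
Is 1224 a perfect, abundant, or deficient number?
abundant

Proper divisors of 1224: sum = 1 + 2 + 3 + 4 + 6 + 8 + 9 + 12 + ... + 204 + 306 + 408 + 612 (23 divisors) = 2286
Since 2286 > 1224, 1224 is abundant.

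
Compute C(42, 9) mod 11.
1

Using Lucas' theorem:
Write n=42 and k=9 in base 11:
n in base 11: [3, 9]
k in base 11: [0, 9]
C(42,9) mod 11 = ∏ C(n_i, k_i) mod 11
Digit binomials (mod 11): C(3,0) = 1; C(9,9) = 1
Product: 1 × 1 = 1 ≡ 1 (mod 11)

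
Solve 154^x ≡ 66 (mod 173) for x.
25

Baby-step giant-step with step n = ⌈√173⌉ = 14.
Baby steps 154^j mod 173 (j:value) for j=0..13: 0:1, 1:154, 2:15, 3:61, 4:52, 5:50, 6:88, 7:58, 8:109, 9:5, 10:78, 11:75, 12:132, 13:87.
Giant-step multiplier: 154^(-14) ≡ 154^(172-14) = 154^158 ≡ 9 (mod 173).
Giant steps γ_i = 66·9^i mod 173: γ_0=66, γ_1=75 (in table at j=11).
x = i·n + j = 1·14 + 11 = 25.
Check: 154^25 ≡ 66 (mod 173).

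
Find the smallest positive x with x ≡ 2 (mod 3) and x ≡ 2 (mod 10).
2

Using Chinese Remainder Theorem:
M = 3 × 10 = 30
M1 = 10, M2 = 3
y1 = 10^(-1) mod 3 = 1
y2 = 3^(-1) mod 10 = 7
x = (2×10×1 + 2×3×7) mod 30 = 2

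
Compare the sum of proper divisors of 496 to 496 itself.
perfect

Proper divisors of 496: sum = 1 + 2 + 4 + 8 + 16 + 31 + 62 + 124 + 248 = 496
Since 496 = 496, 496 is perfect.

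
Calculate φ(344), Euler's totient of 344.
168

344 = 2^3 × 43
φ(n) = n × ∏(1 - 1/p) for each prime p dividing n
φ(344) = 344 × (1 - 1/2) × (1 - 1/43) = 168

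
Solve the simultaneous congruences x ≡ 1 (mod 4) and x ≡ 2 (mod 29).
89

Using Chinese Remainder Theorem:
M = 4 × 29 = 116
M1 = 29, M2 = 4
y1 = 29^(-1) mod 4 = 1
y2 = 4^(-1) mod 29 = 22
x = (1×29×1 + 2×4×22) mod 116 = 89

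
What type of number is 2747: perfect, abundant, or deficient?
deficient

Proper divisors of 2747: sum = 1 + 41 + 67 = 109
Since 109 < 2747, 2747 is deficient.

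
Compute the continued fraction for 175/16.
[10; 1, 15]

Euclidean algorithm steps:
175 = 10 × 16 + 15
16 = 1 × 15 + 1
15 = 15 × 1 + 0
Continued fraction: [10; 1, 15]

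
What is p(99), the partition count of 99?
169229875

p(n) counts ways to write n as a sum of positive integers (order ignored).
Euler's pentagonal recurrence: p(k) = p(k-1) + p(k-2) - p(k-5) - p(k-7) + p(k-12) + p(k-15) - ... (offsets j(3j∓1)/2, signs ++--, p(0)=1, p(<0)=0).
DP table for k = 0..98: p(0)=1, p(1)=1, p(2)=2, p(3)=3, p(4)=5, p(5)=7, p(6)=11, p(7)=15, p(8)=22, p(9)=30, p(10)=42, p(11)=56, p(12)=77, p(13)=101, p(14)=135, p(15)=176, p(16)=231, p(17)=297, p(18)=385, p(19)=490, p(20)=627, p(21)=792, p(22)=1002, p(23)=1255, p(24)=1575, p(25)=1958, p(26)=2436, p(27)=3010, p(28)=3718, p(29)=4565, p(30)=5604, p(31)=6842, p(32)=8349, p(33)=10143, p(34)=12310, p(35)=14883, p(36)=17977, p(37)=21637, p(38)=26015, p(39)=31185, p(40)=37338, p(41)=44583, p(42)=53174, p(43)=63261, p(44)=75175, p(45)=89134, p(46)=105558, p(47)=124754, p(48)=147273, p(49)=173525, p(50)=204226, p(51)=239943, p(52)=281589, p(53)=329931, p(54)=386155, p(55)=451276, p(56)=526823, p(57)=614154, p(58)=715220, p(59)=831820, p(60)=966467, p(61)=1121505, p(62)=1300156, p(63)=1505499, p(64)=1741630, p(65)=2012558, p(66)=2323520, p(67)=2679689, p(68)=3087735, p(69)=3554345, p(70)=4087968, p(71)=4697205, p(72)=5392783, p(73)=6185689, p(74)=7089500, p(75)=8118264, p(76)=9289091, p(77)=10619863, p(78)=12132164, p(79)=13848650, p(80)=15796476, p(81)=18004327, p(82)=20506255, p(83)=23338469, p(84)=26543660, p(85)=30167357, p(86)=34262962, p(87)=38887673, p(88)=44108109, p(89)=49995925, p(90)=56634173, p(91)=64112359, p(92)=72533807, p(93)=82010177, p(94)=92669720, p(95)=104651419, p(96)=118114304, p(97)=133230930, p(98)=150198136.
Final step: p(99) = p(98) + p(97) - p(94) - p(92) + p(87) + p(84) - p(77) - p(73) + p(64) + p(59) - p(48) - p(42) + p(29) + p(22) - p(7)
= 150198136 + 133230930 - 92669720 - 72533807 + 38887673 + 26543660 - 10619863 - 6185689 + 1741630 + 831820 - 147273 - 53174 + 4565 + 1002 - 15
= 169229875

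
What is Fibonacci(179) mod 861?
737

Matrix identity: Q^n = [[F_(n+1), F_n], [F_n, F_(n-1)]] with Q = [[1,1],[1,0]].
n = 179 = 10110011₂. Square-and-multiply, entries mod 861:
Q^1 = [[1,1],[1,0]]
Q^2 = (Q^1)² = [[2,1],[1,1]]
Q^5 = (Q^2)²·Q = [[8,5],[5,3]]
Q^11 = (Q^5)²·Q = [[144,89],[89,55]]
Q^22 = (Q^11)² = [[244,491],[491,614]]
Q^44 = (Q^22)² = [[128,249],[249,740]]
Q^89 = (Q^44)²·Q = [[55,34],[34,21]]
Q^179 = (Q^89)²·Q = [[738,737],[737,1]]
F_179 mod 861 = Q^179[0][1] = 737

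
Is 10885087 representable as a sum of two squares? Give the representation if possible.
Not possible

Factorization: 10885087 = 53 × 59^3
By Fermat: n is sum of two squares iff every prime p ≡ 3 (mod 4) appears to even power.
Prime(s) ≡ 3 (mod 4) with odd exponent: [(59, 3)]
Therefore 10885087 cannot be expressed as a² + b².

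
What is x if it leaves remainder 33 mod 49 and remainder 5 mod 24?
1013

Using Chinese Remainder Theorem:
M = 49 × 24 = 1176
M1 = 24, M2 = 49
y1 = 24^(-1) mod 49 = 47
y2 = 49^(-1) mod 24 = 1
x = (33×24×47 + 5×49×1) mod 1176 = 1013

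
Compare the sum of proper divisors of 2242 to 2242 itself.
deficient

Proper divisors of 2242: sum = 1 + 2 + 19 + 38 + 59 + 118 + 1121 = 1358
Since 1358 < 2242, 2242 is deficient.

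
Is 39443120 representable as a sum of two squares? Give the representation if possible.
Not possible

Factorization: 39443120 = 2^4 × 5 × 79^3
By Fermat: n is sum of two squares iff every prime p ≡ 3 (mod 4) appears to even power.
Prime(s) ≡ 3 (mod 4) with odd exponent: [(79, 3)]
Therefore 39443120 cannot be expressed as a² + b².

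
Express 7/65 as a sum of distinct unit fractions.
1/10 + 1/130

Greedy algorithm:
7/65: ceiling(65/7) = 10, use 1/10
1/130: ceiling(130/1) = 130, use 1/130
Result: 7/65 = 1/10 + 1/130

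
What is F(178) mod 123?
1

Matrix identity: Q^n = [[F_(n+1), F_n], [F_n, F_(n-1)]] with Q = [[1,1],[1,0]].
n = 178 = 10110010₂. Square-and-multiply, entries mod 123:
Q^1 = [[1,1],[1,0]]
Q^2 = (Q^1)² = [[2,1],[1,1]]
Q^5 = (Q^2)²·Q = [[8,5],[5,3]]
Q^11 = (Q^5)²·Q = [[21,89],[89,55]]
Q^22 = (Q^11)² = [[121,122],[122,122]]
Q^44 = (Q^22)² = [[5,3],[3,2]]
Q^89 = (Q^44)²·Q = [[55,34],[34,21]]
Q^178 = (Q^89)² = [[122,1],[1,121]]
F_178 mod 123 = Q^178[0][1] = 1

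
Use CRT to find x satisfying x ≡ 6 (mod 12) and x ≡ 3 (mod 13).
42

Using Chinese Remainder Theorem:
M = 12 × 13 = 156
M1 = 13, M2 = 12
y1 = 13^(-1) mod 12 = 1
y2 = 12^(-1) mod 13 = 12
x = (6×13×1 + 3×12×12) mod 156 = 42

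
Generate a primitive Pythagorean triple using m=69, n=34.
(3605, 4692, 5917)

Euclid's formula: a = m² - n², b = 2mn, c = m² + n²
m = 69, n = 34
a = 69² - 34² = 4761 - 1156 = 3605
b = 2 × 69 × 34 = 4692
c = 69² + 34² = 4761 + 1156 = 5917
Verification: 3605² + 4692² = 12996025 + 22014864 = 35010889 = 5917² ✓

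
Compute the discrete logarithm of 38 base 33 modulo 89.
71

Baby-step giant-step with step n = ⌈√89⌉ = 10.
Baby steps 33^j mod 89 (j:value) for j=0..9: 0:1, 1:33, 2:21, 3:70, 4:85, 5:46, 6:5, 7:76, 8:16, 9:83.
Giant-step multiplier: 33^(-10) ≡ 33^(88-10) = 33^78 ≡ 40 (mod 89).
Giant steps γ_i = 38·40^i mod 89: γ_0=38, γ_1=7, γ_2=13, γ_3=75, γ_4=63, γ_5=28, γ_6=52, γ_7=33 (in table at j=1).
x = i·n + j = 7·10 + 1 = 71.
Check: 33^71 ≡ 38 (mod 89).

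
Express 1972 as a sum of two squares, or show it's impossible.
6² + 44² (a=6, b=44)

Factorization: 1972 = 2^2 × 17 × 29
By Fermat: n is sum of two squares iff every prime p ≡ 3 (mod 4) appears to even power.
All primes ≡ 3 (mod 4) appear to even power.
Search a = 0, 1, 2, … for 1972 - a² a perfect square: first hit at a = 6: 1972 - 36 = 1936 = 44².
1972 = 6² + 44² = 36 + 1936 ✓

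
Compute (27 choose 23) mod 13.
0

Using Lucas' theorem:
Write n=27 and k=23 in base 13:
n in base 13: [2, 1]
k in base 13: [1, 10]
C(27,23) mod 13 = ∏ C(n_i, k_i) mod 13
Digit binomials (mod 13): C(2,1) = 2; C(1,10) = 0 (k_i > n_i)
Product: 2 × 0 = 0 ≡ 0 (mod 13)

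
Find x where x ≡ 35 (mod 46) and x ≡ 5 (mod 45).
725

Using Chinese Remainder Theorem:
M = 46 × 45 = 2070
M1 = 45, M2 = 46
y1 = 45^(-1) mod 46 = 45
y2 = 46^(-1) mod 45 = 1
x = (35×45×45 + 5×46×1) mod 2070 = 725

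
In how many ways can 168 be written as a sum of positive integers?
228204732751

p(n) counts ways to write n as a sum of positive integers (order ignored).
Euler's pentagonal recurrence: p(k) = p(k-1) + p(k-2) - p(k-5) - p(k-7) + p(k-12) + p(k-15) - ... (offsets j(3j∓1)/2, signs ++--, p(0)=1, p(<0)=0).
DP table for k = 0..167: p(0)=1, p(1)=1, p(2)=2, p(3)=3, p(4)=5, p(5)=7, p(6)=11, p(7)=15, p(8)=22, p(9)=30, p(10)=42, p(11)=56, p(12)=77, p(13)=101, p(14)=135, p(15)=176, p(16)=231, p(17)=297, p(18)=385, p(19)=490, p(20)=627, p(21)=792, p(22)=1002, p(23)=1255, p(24)=1575, p(25)=1958, p(26)=2436, p(27)=3010, p(28)=3718, p(29)=4565, p(30)=5604, p(31)=6842, p(32)=8349, p(33)=10143, p(34)=12310, p(35)=14883, p(36)=17977, p(37)=21637, p(38)=26015, p(39)=31185, p(40)=37338, p(41)=44583, p(42)=53174, p(43)=63261, p(44)=75175, p(45)=89134, p(46)=105558, p(47)=124754, p(48)=147273, p(49)=173525, p(50)=204226, p(51)=239943, p(52)=281589, p(53)=329931, p(54)=386155, p(55)=451276, p(56)=526823, p(57)=614154, p(58)=715220, p(59)=831820, p(60)=966467, p(61)=1121505, p(62)=1300156, p(63)=1505499, p(64)=1741630, p(65)=2012558, p(66)=2323520, p(67)=2679689, p(68)=3087735, p(69)=3554345, p(70)=4087968, p(71)=4697205, p(72)=5392783, p(73)=6185689, p(74)=7089500, p(75)=8118264, p(76)=9289091, p(77)=10619863, p(78)=12132164, p(79)=13848650, p(80)=15796476, p(81)=18004327, p(82)=20506255, p(83)=23338469, p(84)=26543660, p(85)=30167357, p(86)=34262962, p(87)=38887673, p(88)=44108109, p(89)=49995925, p(90)=56634173, p(91)=64112359, p(92)=72533807, p(93)=82010177, p(94)=92669720, p(95)=104651419, p(96)=118114304, p(97)=133230930, p(98)=150198136, p(99)=169229875, p(100)=190569292, p(101)=214481126, p(102)=241265379, p(103)=271248950, p(104)=304801365, p(105)=342325709, p(106)=384276336, p(107)=431149389, p(108)=483502844, p(109)=541946240, p(110)=607163746, p(111)=679903203, p(112)=761002156, p(113)=851376628, p(114)=952050665, p(115)=1064144451, p(116)=1188908248, p(117)=1327710076, p(118)=1482074143, p(119)=1653668665, p(120)=1844349560, p(121)=2056148051, p(122)=2291320912, p(123)=2552338241, p(124)=2841940500, p(125)=3163127352, p(126)=3519222692, p(127)=3913864295, p(128)=4351078600, p(129)=4835271870, p(130)=5371315400, p(131)=5964539504, p(132)=6620830889, p(133)=7346629512, p(134)=8149040695, p(135)=9035836076, p(136)=10015581680, p(137)=11097645016, p(138)=12292341831, p(139)=13610949895, p(140)=15065878135, p(141)=16670689208, p(142)=18440293320, p(143)=20390982757, p(144)=22540654445, p(145)=24908858009, p(146)=27517052599, p(147)=30388671978, p(148)=33549419497, p(149)=37027355200, p(150)=40853235313, p(151)=45060624582, p(152)=49686288421, p(153)=54770336324, p(154)=60356673280, p(155)=66493182097, p(156)=73232243759, p(157)=80630964769, p(158)=88751778802, p(159)=97662728555, p(160)=107438159466, p(161)=118159068427, p(162)=129913904637, p(163)=142798995930, p(164)=156919475295, p(165)=172389800255, p(166)=189334822579, p(167)=207890420102.
Final step: p(168) = p(167) + p(166) - p(163) - p(161) + p(156) + p(153) - p(146) - p(142) + p(133) + p(128) - p(117) - p(111) + p(98) + p(91) - p(76) - p(68) + p(51) + p(42) - p(23) - p(13)
= 207890420102 + 189334822579 - 142798995930 - 118159068427 + 73232243759 + 54770336324 - 27517052599 - 18440293320 + 7346629512 + 4351078600 - 1327710076 - 679903203 + 150198136 + 64112359 - 9289091 - 3087735 + 239943 + 53174 - 1255 - 101
= 228204732751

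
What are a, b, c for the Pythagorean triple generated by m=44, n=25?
(1311, 2200, 2561)

Euclid's formula: a = m² - n², b = 2mn, c = m² + n²
m = 44, n = 25
a = 44² - 25² = 1936 - 625 = 1311
b = 2 × 44 × 25 = 2200
c = 44² + 25² = 1936 + 625 = 2561
Verification: 1311² + 2200² = 1718721 + 4840000 = 6558721 = 2561² ✓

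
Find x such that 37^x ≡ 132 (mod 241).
179

Baby-step giant-step with step n = ⌈√241⌉ = 16.
Baby steps 37^j mod 241 (j:value) for j=0..15: 0:1, 1:37, 2:164, 3:43, 4:145, 5:63, 6:162, 7:210, 8:58, 9:218, 10:113, 11:84, 12:216, 13:39, 14:238, 15:130.
Giant-step multiplier: 37^(-16) ≡ 37^(240-16) = 37^224 ≡ 24 (mod 241).
Giant steps γ_i = 132·24^i mod 241: γ_0=132, γ_1=35, γ_2=117, γ_3=157, γ_4=153, γ_5=57, γ_6=163, γ_7=56, γ_8=139, γ_9=203, γ_10=52, γ_11=43 (in table at j=3).
x = i·n + j = 11·16 + 3 = 179.
Check: 37^179 ≡ 132 (mod 241).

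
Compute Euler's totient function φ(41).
40

41 = 41
φ(n) = n × ∏(1 - 1/p) for each prime p dividing n
φ(41) = 41 × (1 - 1/41) = 40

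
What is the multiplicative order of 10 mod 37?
3

37 is prime, so ord(10) divides φ(37) = 36.
Divisors of 36: 1, 2, 3, 4, 6, 9, 12, 18, 36.
Repeated squaring: 10^1 ≡ 10, 10^2 ≡ 26, 10^4 ≡ 10, 10^8 ≡ 26, 10^16 ≡ 10, 10^32 ≡ 26 (mod 37).
Test 10^d mod 37 for each divisor d in increasing order:
10^1 ≡ 10
10^2 ≡ 26
10^3 = 10^2·10^1 ≡ 1  ← first divisor giving 1
The order is 3.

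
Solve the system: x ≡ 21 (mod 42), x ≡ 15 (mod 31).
945

Using Chinese Remainder Theorem:
M = 42 × 31 = 1302
M1 = 31, M2 = 42
y1 = 31^(-1) mod 42 = 19
y2 = 42^(-1) mod 31 = 17
x = (21×31×19 + 15×42×17) mod 1302 = 945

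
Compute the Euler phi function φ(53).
52

53 = 53
φ(n) = n × ∏(1 - 1/p) for each prime p dividing n
φ(53) = 53 × (1 - 1/53) = 52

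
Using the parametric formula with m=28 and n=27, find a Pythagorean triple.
(55, 1512, 1513)

Euclid's formula: a = m² - n², b = 2mn, c = m² + n²
m = 28, n = 27
a = 28² - 27² = 784 - 729 = 55
b = 2 × 28 × 27 = 1512
c = 28² + 27² = 784 + 729 = 1513
Verification: 55² + 1512² = 3025 + 2286144 = 2289169 = 1513² ✓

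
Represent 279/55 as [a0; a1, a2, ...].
[5; 13, 1, 3]

Euclidean algorithm steps:
279 = 5 × 55 + 4
55 = 13 × 4 + 3
4 = 1 × 3 + 1
3 = 3 × 1 + 0
Continued fraction: [5; 13, 1, 3]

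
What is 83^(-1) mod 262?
161

gcd(83, 262) = 1, so the inverse exists.
Extended Euclidean algorithm on (262, 83):
262 = 3 × 83 + 13  ⟹  13 = (1)·262 + (-3)·83
83 = 6 × 13 + 5  ⟹  5 = (-6)·262 + (19)·83
13 = 2 × 5 + 3  ⟹  3 = (13)·262 + (-41)·83
5 = 1 × 3 + 2  ⟹  2 = (-19)·262 + (60)·83
3 = 1 × 2 + 1  ⟹  1 = (32)·262 + (-101)·83
So (-101)·83 ≡ 1 (mod 262), i.e. 83^(-1) ≡ -101 ≡ 161 (mod 262).
Check: 83 × 161 = 13363 ≡ 1 (mod 262)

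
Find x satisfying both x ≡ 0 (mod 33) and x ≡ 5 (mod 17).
396

Using Chinese Remainder Theorem:
M = 33 × 17 = 561
M1 = 17, M2 = 33
y1 = 17^(-1) mod 33 = 2
y2 = 33^(-1) mod 17 = 16
x = (0×17×2 + 5×33×16) mod 561 = 396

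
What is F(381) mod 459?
389

Matrix identity: Q^n = [[F_(n+1), F_n], [F_n, F_(n-1)]] with Q = [[1,1],[1,0]].
n = 381 = 101111101₂. Square-and-multiply, entries mod 459:
Q^1 = [[1,1],[1,0]]
Q^2 = (Q^1)² = [[2,1],[1,1]]
Q^5 = (Q^2)²·Q = [[8,5],[5,3]]
Q^11 = (Q^5)²·Q = [[144,89],[89,55]]
Q^23 = (Q^11)²·Q = [[9,199],[199,269]]
Q^47 = (Q^23)²·Q = [[450,208],[208,242]]
Q^95 = (Q^47)²·Q = [[9,199],[199,269]]
Q^190 = (Q^95)² = [[208,242],[242,425]]
Q^381 = (Q^190)²·Q = [[269,389],[389,339]]
F_381 mod 459 = Q^381[0][1] = 389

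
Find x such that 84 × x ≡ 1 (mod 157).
43

gcd(84, 157) = 1, so the inverse exists.
Extended Euclidean algorithm on (157, 84):
157 = 1 × 84 + 73  ⟹  73 = (1)·157 + (-1)·84
84 = 1 × 73 + 11  ⟹  11 = (-1)·157 + (2)·84
73 = 6 × 11 + 7  ⟹  7 = (7)·157 + (-13)·84
11 = 1 × 7 + 4  ⟹  4 = (-8)·157 + (15)·84
7 = 1 × 4 + 3  ⟹  3 = (15)·157 + (-28)·84
4 = 1 × 3 + 1  ⟹  1 = (-23)·157 + (43)·84
So (43)·84 ≡ 1 (mod 157), i.e. 84^(-1) ≡ 43 (mod 157).
Check: 84 × 43 = 3612 ≡ 1 (mod 157)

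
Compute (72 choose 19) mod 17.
7

Using Lucas' theorem:
Write n=72 and k=19 in base 17:
n in base 17: [4, 4]
k in base 17: [1, 2]
C(72,19) mod 17 = ∏ C(n_i, k_i) mod 17
Digit binomials (mod 17): C(4,1) = 4; C(4,2) = 6
Product: 4 × 6 = 24 ≡ 7 (mod 17)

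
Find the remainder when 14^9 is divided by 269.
99

Repeated squaring. Binary of 9 = 1001.
14^1 ≡ 14 (mod 269); 14^2 ≡ 196 (mod 269); 14^4 ≡ 218 (mod 269); 14^8 ≡ 180 (mod 269)
14^9 = 14^1 × 14^8 ≡ 99 (mod 269)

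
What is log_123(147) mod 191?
28

Baby-step giant-step with step n = ⌈√191⌉ = 14.
Baby steps 123^j mod 191 (j:value) for j=0..13: 0:1, 1:123, 2:40, 3:145, 4:72, 5:70, 6:15, 7:126, 8:27, 9:74, 10:125, 11:95, 12:34, 13:171.
Giant-step multiplier: 123^(-14) ≡ 123^(190-14) = 123^176 ≡ 108 (mod 191).
Giant steps γ_i = 147·108^i mod 191: γ_0=147, γ_1=23, γ_2=1 (in table at j=0).
x = i·n + j = 2·14 + 0 = 28.
Check: 123^28 ≡ 147 (mod 191).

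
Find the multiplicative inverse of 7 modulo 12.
7

gcd(7, 12) = 1, so the inverse exists.
Extended Euclidean algorithm on (12, 7):
12 = 1 × 7 + 5  ⟹  5 = (1)·12 + (-1)·7
7 = 1 × 5 + 2  ⟹  2 = (-1)·12 + (2)·7
5 = 2 × 2 + 1  ⟹  1 = (3)·12 + (-5)·7
So (-5)·7 ≡ 1 (mod 12), i.e. 7^(-1) ≡ -5 ≡ 7 (mod 12).
Check: 7 × 7 = 49 ≡ 1 (mod 12)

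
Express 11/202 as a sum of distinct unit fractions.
1/19 + 1/549 + 1/421413 + 1/295981106202

Greedy algorithm:
11/202: ceiling(202/11) = 19, use 1/19
7/3838: ceiling(3838/7) = 549, use 1/549
5/2107062: ceiling(2107062/5) = 421413, use 1/421413
1/295981106202: ceiling(295981106202/1) = 295981106202, use 1/295981106202
Result: 11/202 = 1/19 + 1/549 + 1/421413 + 1/295981106202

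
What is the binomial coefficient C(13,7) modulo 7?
1

Using Lucas' theorem:
Write n=13 and k=7 in base 7:
n in base 7: [1, 6]
k in base 7: [1, 0]
C(13,7) mod 7 = ∏ C(n_i, k_i) mod 7
Digit binomials (mod 7): C(1,1) = 1; C(6,0) = 1
Product: 1 × 1 = 1 ≡ 1 (mod 7)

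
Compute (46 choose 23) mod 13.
0

Using Lucas' theorem:
Write n=46 and k=23 in base 13:
n in base 13: [3, 7]
k in base 13: [1, 10]
C(46,23) mod 13 = ∏ C(n_i, k_i) mod 13
Digit binomials (mod 13): C(3,1) = 3; C(7,10) = 0 (k_i > n_i)
Product: 3 × 0 = 0 ≡ 0 (mod 13)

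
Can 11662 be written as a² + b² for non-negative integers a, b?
Not possible

Factorization: 11662 = 2 × 7^3 × 17
By Fermat: n is sum of two squares iff every prime p ≡ 3 (mod 4) appears to even power.
Prime(s) ≡ 3 (mod 4) with odd exponent: [(7, 3)]
Therefore 11662 cannot be expressed as a² + b².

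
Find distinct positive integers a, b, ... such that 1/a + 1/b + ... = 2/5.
1/3 + 1/15

Greedy algorithm:
2/5: ceiling(5/2) = 3, use 1/3
1/15: ceiling(15/1) = 15, use 1/15
Result: 2/5 = 1/3 + 1/15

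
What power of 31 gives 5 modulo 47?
31

Baby-step giant-step with step n = ⌈√47⌉ = 7.
Baby steps 31^j mod 47 (j:value) for j=0..6: 0:1, 1:31, 2:21, 3:40, 4:18, 5:41, 6:2.
Giant-step multiplier: 31^(-7) ≡ 31^(46-7) = 31^39 ≡ 22 (mod 47).
Giant steps γ_i = 5·22^i mod 47: γ_0=5, γ_1=16, γ_2=23, γ_3=36, γ_4=40 (in table at j=3).
x = i·n + j = 4·7 + 3 = 31.
Check: 31^31 ≡ 5 (mod 47).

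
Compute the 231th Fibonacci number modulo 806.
468

Matrix identity: Q^n = [[F_(n+1), F_n], [F_n, F_(n-1)]] with Q = [[1,1],[1,0]].
n = 231 = 11100111₂. Square-and-multiply, entries mod 806:
Q^1 = [[1,1],[1,0]]
Q^3 = (Q^1)²·Q = [[3,2],[2,1]]
Q^7 = (Q^3)²·Q = [[21,13],[13,8]]
Q^14 = (Q^7)² = [[610,377],[377,233]]
Q^28 = (Q^14)² = [[1,247],[247,560]]
Q^57 = (Q^28)²·Q = [[495,560],[560,741]]
Q^115 = (Q^57)²·Q = [[679,67],[67,612]]
Q^231 = (Q^115)²·Q = [[723,468],[468,255]]
F_231 mod 806 = Q^231[0][1] = 468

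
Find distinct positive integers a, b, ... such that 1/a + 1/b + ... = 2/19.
1/10 + 1/190

Greedy algorithm:
2/19: ceiling(19/2) = 10, use 1/10
1/190: ceiling(190/1) = 190, use 1/190
Result: 2/19 = 1/10 + 1/190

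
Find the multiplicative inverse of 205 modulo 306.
103

gcd(205, 306) = 1, so the inverse exists.
Extended Euclidean algorithm on (306, 205):
306 = 1 × 205 + 101  ⟹  101 = (1)·306 + (-1)·205
205 = 2 × 101 + 3  ⟹  3 = (-2)·306 + (3)·205
101 = 33 × 3 + 2  ⟹  2 = (67)·306 + (-100)·205
3 = 1 × 2 + 1  ⟹  1 = (-69)·306 + (103)·205
So (103)·205 ≡ 1 (mod 306), i.e. 205^(-1) ≡ 103 (mod 306).
Check: 205 × 103 = 21115 ≡ 1 (mod 306)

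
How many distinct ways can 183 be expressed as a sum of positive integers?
896684817527

p(n) counts ways to write n as a sum of positive integers (order ignored).
Euler's pentagonal recurrence: p(k) = p(k-1) + p(k-2) - p(k-5) - p(k-7) + p(k-12) + p(k-15) - ... (offsets j(3j∓1)/2, signs ++--, p(0)=1, p(<0)=0).
DP table for k = 0..182: p(0)=1, p(1)=1, p(2)=2, p(3)=3, p(4)=5, p(5)=7, p(6)=11, p(7)=15, p(8)=22, p(9)=30, p(10)=42, p(11)=56, p(12)=77, p(13)=101, p(14)=135, p(15)=176, p(16)=231, p(17)=297, p(18)=385, p(19)=490, p(20)=627, p(21)=792, p(22)=1002, p(23)=1255, p(24)=1575, p(25)=1958, p(26)=2436, p(27)=3010, p(28)=3718, p(29)=4565, p(30)=5604, p(31)=6842, p(32)=8349, p(33)=10143, p(34)=12310, p(35)=14883, p(36)=17977, p(37)=21637, p(38)=26015, p(39)=31185, p(40)=37338, p(41)=44583, p(42)=53174, p(43)=63261, p(44)=75175, p(45)=89134, p(46)=105558, p(47)=124754, p(48)=147273, p(49)=173525, p(50)=204226, p(51)=239943, p(52)=281589, p(53)=329931, p(54)=386155, p(55)=451276, p(56)=526823, p(57)=614154, p(58)=715220, p(59)=831820, p(60)=966467, p(61)=1121505, p(62)=1300156, p(63)=1505499, p(64)=1741630, p(65)=2012558, p(66)=2323520, p(67)=2679689, p(68)=3087735, p(69)=3554345, p(70)=4087968, p(71)=4697205, p(72)=5392783, p(73)=6185689, p(74)=7089500, p(75)=8118264, p(76)=9289091, p(77)=10619863, p(78)=12132164, p(79)=13848650, p(80)=15796476, p(81)=18004327, p(82)=20506255, p(83)=23338469, p(84)=26543660, p(85)=30167357, p(86)=34262962, p(87)=38887673, p(88)=44108109, p(89)=49995925, p(90)=56634173, p(91)=64112359, p(92)=72533807, p(93)=82010177, p(94)=92669720, p(95)=104651419, p(96)=118114304, p(97)=133230930, p(98)=150198136, p(99)=169229875, p(100)=190569292, p(101)=214481126, p(102)=241265379, p(103)=271248950, p(104)=304801365, p(105)=342325709, p(106)=384276336, p(107)=431149389, p(108)=483502844, p(109)=541946240, p(110)=607163746, p(111)=679903203, p(112)=761002156, p(113)=851376628, p(114)=952050665, p(115)=1064144451, p(116)=1188908248, p(117)=1327710076, p(118)=1482074143, p(119)=1653668665, p(120)=1844349560, p(121)=2056148051, p(122)=2291320912, p(123)=2552338241, p(124)=2841940500, p(125)=3163127352, p(126)=3519222692, p(127)=3913864295, p(128)=4351078600, p(129)=4835271870, p(130)=5371315400, p(131)=5964539504, p(132)=6620830889, p(133)=7346629512, p(134)=8149040695, p(135)=9035836076, p(136)=10015581680, p(137)=11097645016, p(138)=12292341831, p(139)=13610949895, p(140)=15065878135, p(141)=16670689208, p(142)=18440293320, p(143)=20390982757, p(144)=22540654445, p(145)=24908858009, p(146)=27517052599, p(147)=30388671978, p(148)=33549419497, p(149)=37027355200, p(150)=40853235313, p(151)=45060624582, p(152)=49686288421, p(153)=54770336324, p(154)=60356673280, p(155)=66493182097, p(156)=73232243759, p(157)=80630964769, p(158)=88751778802, p(159)=97662728555, p(160)=107438159466, p(161)=118159068427, p(162)=129913904637, p(163)=142798995930, p(164)=156919475295, p(165)=172389800255, p(166)=189334822579, p(167)=207890420102, p(168)=228204732751, p(169)=250438925115, p(170)=274768617130, p(171)=301384802048, p(172)=330495499613, p(173)=362326859895, p(174)=397125074750, p(175)=435157697830, p(176)=476715857290, p(177)=522115831195, p(178)=571701605655, p(179)=625846753120, p(180)=684957390936, p(181)=749474411781, p(182)=819876908323.
Final step: p(183) = p(182) + p(181) - p(178) - p(176) + p(171) + p(168) - p(161) - p(157) + p(148) + p(143) - p(132) - p(126) + p(113) + p(106) - p(91) - p(83) + p(66) + p(57) - p(38) - p(28) + p(7)
= 819876908323 + 749474411781 - 571701605655 - 476715857290 + 301384802048 + 228204732751 - 118159068427 - 80630964769 + 33549419497 + 20390982757 - 6620830889 - 3519222692 + 851376628 + 384276336 - 64112359 - 23338469 + 2323520 + 614154 - 26015 - 3718 + 15
= 896684817527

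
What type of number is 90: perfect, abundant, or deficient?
abundant

Proper divisors of 90: sum = 1 + 2 + 3 + 5 + 6 + 9 + 10 + 15 + 18 + 30 + 45 = 144
Since 144 > 90, 90 is abundant.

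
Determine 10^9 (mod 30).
10

Repeated squaring. Binary of 9 = 1001.
10^1 ≡ 10 (mod 30); 10^2 ≡ 10 (mod 30); 10^4 ≡ 10 (mod 30); 10^8 ≡ 10 (mod 30)
10^9 = 10^1 × 10^8 ≡ 10 (mod 30)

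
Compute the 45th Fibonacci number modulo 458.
238

Matrix identity: Q^n = [[F_(n+1), F_n], [F_n, F_(n-1)]] with Q = [[1,1],[1,0]].
n = 45 = 101101₂. Square-and-multiply, entries mod 458:
Q^1 = [[1,1],[1,0]]
Q^2 = (Q^1)² = [[2,1],[1,1]]
Q^5 = (Q^2)²·Q = [[8,5],[5,3]]
Q^11 = (Q^5)²·Q = [[144,89],[89,55]]
Q^22 = (Q^11)² = [[261,307],[307,412]]
Q^45 = (Q^22)²·Q = [[291,238],[238,53]]
F_45 mod 458 = Q^45[0][1] = 238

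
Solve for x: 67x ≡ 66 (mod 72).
x ≡ 30 (mod 72)

gcd(67, 72) = 1, which divides 66, so solutions exist.
Find 67^(-1) mod 72 by the extended Euclidean algorithm:
72 = 1 × 67 + 5  ⟹  5 = (1)·72 + (-1)·67
67 = 13 × 5 + 2  ⟹  2 = (-13)·72 + (14)·67
5 = 2 × 2 + 1  ⟹  1 = (27)·72 + (-29)·67
So (-29)·67 ≡ 1 (mod 72), i.e. 67^(-1) ≡ -29 ≡ 43 (mod 72).
x ≡ 43 × 66 = 2838 ≡ 30 (mod 72).
Check: 67 × 30 = 2010 ≡ 66 (mod 72).
Unique solution: x ≡ 30 (mod 72)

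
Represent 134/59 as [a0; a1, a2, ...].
[2; 3, 1, 2, 5]

Euclidean algorithm steps:
134 = 2 × 59 + 16
59 = 3 × 16 + 11
16 = 1 × 11 + 5
11 = 2 × 5 + 1
5 = 5 × 1 + 0
Continued fraction: [2; 3, 1, 2, 5]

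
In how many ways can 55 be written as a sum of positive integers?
451276

p(n) counts ways to write n as a sum of positive integers (order ignored).
Euler's pentagonal recurrence: p(k) = p(k-1) + p(k-2) - p(k-5) - p(k-7) + p(k-12) + p(k-15) - ... (offsets j(3j∓1)/2, signs ++--, p(0)=1, p(<0)=0).
DP table for k = 0..54: p(0)=1, p(1)=1, p(2)=2, p(3)=3, p(4)=5, p(5)=7, p(6)=11, p(7)=15, p(8)=22, p(9)=30, p(10)=42, p(11)=56, p(12)=77, p(13)=101, p(14)=135, p(15)=176, p(16)=231, p(17)=297, p(18)=385, p(19)=490, p(20)=627, p(21)=792, p(22)=1002, p(23)=1255, p(24)=1575, p(25)=1958, p(26)=2436, p(27)=3010, p(28)=3718, p(29)=4565, p(30)=5604, p(31)=6842, p(32)=8349, p(33)=10143, p(34)=12310, p(35)=14883, p(36)=17977, p(37)=21637, p(38)=26015, p(39)=31185, p(40)=37338, p(41)=44583, p(42)=53174, p(43)=63261, p(44)=75175, p(45)=89134, p(46)=105558, p(47)=124754, p(48)=147273, p(49)=173525, p(50)=204226, p(51)=239943, p(52)=281589, p(53)=329931, p(54)=386155.
Final step: p(55) = p(54) + p(53) - p(50) - p(48) + p(43) + p(40) - p(33) - p(29) + p(20) + p(15) - p(4)
= 386155 + 329931 - 204226 - 147273 + 63261 + 37338 - 10143 - 4565 + 627 + 176 - 5
= 451276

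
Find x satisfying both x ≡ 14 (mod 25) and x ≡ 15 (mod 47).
814

Using Chinese Remainder Theorem:
M = 25 × 47 = 1175
M1 = 47, M2 = 25
y1 = 47^(-1) mod 25 = 8
y2 = 25^(-1) mod 47 = 32
x = (14×47×8 + 15×25×32) mod 1175 = 814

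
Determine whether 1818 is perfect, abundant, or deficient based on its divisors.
abundant

Proper divisors of 1818: sum = 1 + 2 + 3 + 6 + 9 + 18 + 101 + 202 + 303 + 606 + 909 = 2160
Since 2160 > 1818, 1818 is abundant.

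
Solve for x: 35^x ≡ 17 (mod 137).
134

Baby-step giant-step with step n = ⌈√137⌉ = 12.
Baby steps 35^j mod 137 (j:value) for j=0..11: 0:1, 1:35, 2:129, 3:131, 4:64, 5:48, 6:36, 7:27, 8:123, 9:58, 10:112, 11:84.
Giant-step multiplier: 35^(-12) ≡ 35^(136-12) = 35^124 ≡ 87 (mod 137).
Giant steps γ_i = 17·87^i mod 137: γ_0=17, γ_1=109, γ_2=30, γ_3=7, γ_4=61, γ_5=101, γ_6=19, γ_7=9, γ_8=98, γ_9=32, γ_10=44, γ_11=129 (in table at j=2).
x = i·n + j = 11·12 + 2 = 134.
Check: 35^134 ≡ 17 (mod 137).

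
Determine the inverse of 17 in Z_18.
17

gcd(17, 18) = 1, so the inverse exists.
Extended Euclidean algorithm on (18, 17):
18 = 1 × 17 + 1  ⟹  1 = (1)·18 + (-1)·17
So (-1)·17 ≡ 1 (mod 18), i.e. 17^(-1) ≡ -1 ≡ 17 (mod 18).
Check: 17 × 17 = 289 ≡ 1 (mod 18)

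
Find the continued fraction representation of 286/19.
[15; 19]

Euclidean algorithm steps:
286 = 15 × 19 + 1
19 = 19 × 1 + 0
Continued fraction: [15; 19]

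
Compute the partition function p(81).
18004327

p(n) counts ways to write n as a sum of positive integers (order ignored).
Euler's pentagonal recurrence: p(k) = p(k-1) + p(k-2) - p(k-5) - p(k-7) + p(k-12) + p(k-15) - ... (offsets j(3j∓1)/2, signs ++--, p(0)=1, p(<0)=0).
DP table for k = 0..80: p(0)=1, p(1)=1, p(2)=2, p(3)=3, p(4)=5, p(5)=7, p(6)=11, p(7)=15, p(8)=22, p(9)=30, p(10)=42, p(11)=56, p(12)=77, p(13)=101, p(14)=135, p(15)=176, p(16)=231, p(17)=297, p(18)=385, p(19)=490, p(20)=627, p(21)=792, p(22)=1002, p(23)=1255, p(24)=1575, p(25)=1958, p(26)=2436, p(27)=3010, p(28)=3718, p(29)=4565, p(30)=5604, p(31)=6842, p(32)=8349, p(33)=10143, p(34)=12310, p(35)=14883, p(36)=17977, p(37)=21637, p(38)=26015, p(39)=31185, p(40)=37338, p(41)=44583, p(42)=53174, p(43)=63261, p(44)=75175, p(45)=89134, p(46)=105558, p(47)=124754, p(48)=147273, p(49)=173525, p(50)=204226, p(51)=239943, p(52)=281589, p(53)=329931, p(54)=386155, p(55)=451276, p(56)=526823, p(57)=614154, p(58)=715220, p(59)=831820, p(60)=966467, p(61)=1121505, p(62)=1300156, p(63)=1505499, p(64)=1741630, p(65)=2012558, p(66)=2323520, p(67)=2679689, p(68)=3087735, p(69)=3554345, p(70)=4087968, p(71)=4697205, p(72)=5392783, p(73)=6185689, p(74)=7089500, p(75)=8118264, p(76)=9289091, p(77)=10619863, p(78)=12132164, p(79)=13848650, p(80)=15796476.
Final step: p(81) = p(80) + p(79) - p(76) - p(74) + p(69) + p(66) - p(59) - p(55) + p(46) + p(41) - p(30) - p(24) + p(11) + p(4)
= 15796476 + 13848650 - 9289091 - 7089500 + 3554345 + 2323520 - 831820 - 451276 + 105558 + 44583 - 5604 - 1575 + 56 + 5
= 18004327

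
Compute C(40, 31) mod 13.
0

Using Lucas' theorem:
Write n=40 and k=31 in base 13:
n in base 13: [3, 1]
k in base 13: [2, 5]
C(40,31) mod 13 = ∏ C(n_i, k_i) mod 13
Digit binomials (mod 13): C(3,2) = 3; C(1,5) = 0 (k_i > n_i)
Product: 3 × 0 = 0 ≡ 0 (mod 13)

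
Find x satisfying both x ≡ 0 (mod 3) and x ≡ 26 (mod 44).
114

Using Chinese Remainder Theorem:
M = 3 × 44 = 132
M1 = 44, M2 = 3
y1 = 44^(-1) mod 3 = 2
y2 = 3^(-1) mod 44 = 15
x = (0×44×2 + 26×3×15) mod 132 = 114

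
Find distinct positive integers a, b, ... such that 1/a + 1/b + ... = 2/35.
1/18 + 1/630

Greedy algorithm:
2/35: ceiling(35/2) = 18, use 1/18
1/630: ceiling(630/1) = 630, use 1/630
Result: 2/35 = 1/18 + 1/630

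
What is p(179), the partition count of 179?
625846753120

p(n) counts ways to write n as a sum of positive integers (order ignored).
Euler's pentagonal recurrence: p(k) = p(k-1) + p(k-2) - p(k-5) - p(k-7) + p(k-12) + p(k-15) - ... (offsets j(3j∓1)/2, signs ++--, p(0)=1, p(<0)=0).
DP table for k = 0..178: p(0)=1, p(1)=1, p(2)=2, p(3)=3, p(4)=5, p(5)=7, p(6)=11, p(7)=15, p(8)=22, p(9)=30, p(10)=42, p(11)=56, p(12)=77, p(13)=101, p(14)=135, p(15)=176, p(16)=231, p(17)=297, p(18)=385, p(19)=490, p(20)=627, p(21)=792, p(22)=1002, p(23)=1255, p(24)=1575, p(25)=1958, p(26)=2436, p(27)=3010, p(28)=3718, p(29)=4565, p(30)=5604, p(31)=6842, p(32)=8349, p(33)=10143, p(34)=12310, p(35)=14883, p(36)=17977, p(37)=21637, p(38)=26015, p(39)=31185, p(40)=37338, p(41)=44583, p(42)=53174, p(43)=63261, p(44)=75175, p(45)=89134, p(46)=105558, p(47)=124754, p(48)=147273, p(49)=173525, p(50)=204226, p(51)=239943, p(52)=281589, p(53)=329931, p(54)=386155, p(55)=451276, p(56)=526823, p(57)=614154, p(58)=715220, p(59)=831820, p(60)=966467, p(61)=1121505, p(62)=1300156, p(63)=1505499, p(64)=1741630, p(65)=2012558, p(66)=2323520, p(67)=2679689, p(68)=3087735, p(69)=3554345, p(70)=4087968, p(71)=4697205, p(72)=5392783, p(73)=6185689, p(74)=7089500, p(75)=8118264, p(76)=9289091, p(77)=10619863, p(78)=12132164, p(79)=13848650, p(80)=15796476, p(81)=18004327, p(82)=20506255, p(83)=23338469, p(84)=26543660, p(85)=30167357, p(86)=34262962, p(87)=38887673, p(88)=44108109, p(89)=49995925, p(90)=56634173, p(91)=64112359, p(92)=72533807, p(93)=82010177, p(94)=92669720, p(95)=104651419, p(96)=118114304, p(97)=133230930, p(98)=150198136, p(99)=169229875, p(100)=190569292, p(101)=214481126, p(102)=241265379, p(103)=271248950, p(104)=304801365, p(105)=342325709, p(106)=384276336, p(107)=431149389, p(108)=483502844, p(109)=541946240, p(110)=607163746, p(111)=679903203, p(112)=761002156, p(113)=851376628, p(114)=952050665, p(115)=1064144451, p(116)=1188908248, p(117)=1327710076, p(118)=1482074143, p(119)=1653668665, p(120)=1844349560, p(121)=2056148051, p(122)=2291320912, p(123)=2552338241, p(124)=2841940500, p(125)=3163127352, p(126)=3519222692, p(127)=3913864295, p(128)=4351078600, p(129)=4835271870, p(130)=5371315400, p(131)=5964539504, p(132)=6620830889, p(133)=7346629512, p(134)=8149040695, p(135)=9035836076, p(136)=10015581680, p(137)=11097645016, p(138)=12292341831, p(139)=13610949895, p(140)=15065878135, p(141)=16670689208, p(142)=18440293320, p(143)=20390982757, p(144)=22540654445, p(145)=24908858009, p(146)=27517052599, p(147)=30388671978, p(148)=33549419497, p(149)=37027355200, p(150)=40853235313, p(151)=45060624582, p(152)=49686288421, p(153)=54770336324, p(154)=60356673280, p(155)=66493182097, p(156)=73232243759, p(157)=80630964769, p(158)=88751778802, p(159)=97662728555, p(160)=107438159466, p(161)=118159068427, p(162)=129913904637, p(163)=142798995930, p(164)=156919475295, p(165)=172389800255, p(166)=189334822579, p(167)=207890420102, p(168)=228204732751, p(169)=250438925115, p(170)=274768617130, p(171)=301384802048, p(172)=330495499613, p(173)=362326859895, p(174)=397125074750, p(175)=435157697830, p(176)=476715857290, p(177)=522115831195, p(178)=571701605655.
Final step: p(179) = p(178) + p(177) - p(174) - p(172) + p(167) + p(164) - p(157) - p(153) + p(144) + p(139) - p(128) - p(122) + p(109) + p(102) - p(87) - p(79) + p(62) + p(53) - p(34) - p(24) + p(3)
= 571701605655 + 522115831195 - 397125074750 - 330495499613 + 207890420102 + 156919475295 - 80630964769 - 54770336324 + 22540654445 + 13610949895 - 4351078600 - 2291320912 + 541946240 + 241265379 - 38887673 - 13848650 + 1300156 + 329931 - 12310 - 1575 + 3
= 625846753120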